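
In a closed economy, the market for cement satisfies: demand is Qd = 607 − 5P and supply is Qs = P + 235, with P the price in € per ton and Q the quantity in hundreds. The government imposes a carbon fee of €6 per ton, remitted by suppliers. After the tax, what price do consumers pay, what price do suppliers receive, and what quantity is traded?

Consumers pay €63; suppliers receive €57; quantity = 292.

Before the tax: set 607 − 5P = P + 235 → P* = €62, Q* = 297.
With the tax collected from suppliers, supply shifts: Qs = (P − 6) + 235.
New equilibrium: consumers pay €63, suppliers receive €57, Q = 292. (Wedge: Pb − Ps = 6.)
The less price-elastic side of the market bears the larger share of a per-unit tax.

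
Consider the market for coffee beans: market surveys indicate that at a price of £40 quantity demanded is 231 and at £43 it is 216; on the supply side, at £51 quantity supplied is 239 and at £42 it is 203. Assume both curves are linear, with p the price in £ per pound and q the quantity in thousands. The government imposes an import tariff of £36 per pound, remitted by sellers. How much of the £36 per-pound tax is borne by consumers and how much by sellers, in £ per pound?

Consumers bear £16 per pound; sellers bear £20 per pound.

Demand slope: (216 − 231)/(43 − 40) = -5, so qd = 431 − 5p.
Supply slope: (203 − 239)/(42 − 51) = 4, so qs = 4p + 35.
Without the tax, 431 − 5p = 4p + 35 gives 9p = 396, so p* = £44 and q* = 211.
With the tax collected from sellers, supply shifts: qs = 4(p − 36) + 35.
Solving gives q = 131 with consumers paying £60 and sellers receiving £24 (the £36 wedge).
Burden on consumers: £16; on sellers: £20. (They sum to £36.)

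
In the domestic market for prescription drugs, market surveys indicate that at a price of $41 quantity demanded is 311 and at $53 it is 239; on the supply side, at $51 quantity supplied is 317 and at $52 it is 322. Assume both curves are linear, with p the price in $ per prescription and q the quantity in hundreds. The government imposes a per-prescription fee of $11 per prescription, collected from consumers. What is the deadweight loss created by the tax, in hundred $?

Deadweight loss = $165 hundred.

Demand slope: (239 − 311)/(53 − 41) = -6, so qd = 557 − 6p.
Supply slope: (322 − 317)/(52 − 51) = 5, so qs = 5p + 62.
Without the tax, 557 − 6p = 5p + 62 gives 11p = 495, so p* = $45 and q* = 287.
With the tax collected from consumers, demand (in seller-price terms) shifts: qd = 557 − 6(p + 11).
New equilibrium: consumers pay $50, producers receive $39, q = 257. (Wedge: pb − ps = 11.)
Quantity falls by |ΔQ| = |287 − 257| = 30.
DWL = ½ · t · |ΔQ| = ½ · 11 · 30 = $165.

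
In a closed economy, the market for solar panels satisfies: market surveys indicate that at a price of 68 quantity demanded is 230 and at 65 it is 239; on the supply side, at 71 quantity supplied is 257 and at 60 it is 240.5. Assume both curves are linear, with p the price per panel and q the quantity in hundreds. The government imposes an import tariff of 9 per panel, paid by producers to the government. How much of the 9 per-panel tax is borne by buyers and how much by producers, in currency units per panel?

Buyers bear 3 per panel; producers bear 6 per panel.

Demand slope: (239 − 230)/(65 − 68) = -3, so qd = 434 − 3p.
Supply slope: (240.5 − 257)/(60 − 71) = 1.5, so qs = 1.5p + 150.5.
Before the tax: set 434 − 3p = 1.5p + 150.5 → p* = 63, q* = 245.
With the tax collected from producers, supply shifts: qs = 1.5(p − 9) + 150.5.
New equilibrium: buyers pay 66, producers receive 57, q = 236. (Wedge: pb − ps = 9.)
Burden on buyers: 3; on producers: 6. (They sum to 9.)
The less price-elastic side of the market bears the larger share of a per-unit tax.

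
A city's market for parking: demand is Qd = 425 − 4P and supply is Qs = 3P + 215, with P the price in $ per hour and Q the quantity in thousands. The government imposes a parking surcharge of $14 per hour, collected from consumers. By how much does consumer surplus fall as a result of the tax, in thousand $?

Without the tax, 425 − 4P = 3P + 215 gives 7P = 210, so P* = $30 and Q* = 305.
With the tax collected from consumers, demand (in seller-price terms) shifts: Qd = 425 − 4(P + 14).
New equilibrium: consumers pay $36, producers receive $22, Q = 281. (Wedge: Pb − Ps = 14.)
ΔCS is the trapezoid between Q = 281 and Q = 305 of height $6: ½ · (305 + 281) · 6 = $1758.

Consumer surplus falls by $1758 thousand.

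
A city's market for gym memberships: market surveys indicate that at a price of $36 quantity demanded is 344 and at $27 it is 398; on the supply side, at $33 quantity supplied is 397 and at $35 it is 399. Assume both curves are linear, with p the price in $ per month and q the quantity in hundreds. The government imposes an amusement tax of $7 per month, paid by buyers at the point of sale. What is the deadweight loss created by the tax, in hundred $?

Deadweight loss = $21 hundred.

Demand slope: (398 − 344)/(27 − 36) = -6, so qd = 560 − 6p.
Supply slope: (399 − 397)/(35 − 33) = 1, so qs = p + 364.
Without the tax, 560 − 6p = p + 364 gives 7p = 196, so p* = $28 and q* = 392.
With the tax collected from buyers, demand (in seller-price terms) shifts: qd = 560 − 6(p + 7).
New equilibrium: buyers pay $29, producers receive $22, q = 386. (Wedge: pb − ps = 7.)
Quantity falls by |ΔQ| = |392 − 386| = 6.
DWL = ½ · t · |ΔQ| = ½ · 7 · 6 = $21.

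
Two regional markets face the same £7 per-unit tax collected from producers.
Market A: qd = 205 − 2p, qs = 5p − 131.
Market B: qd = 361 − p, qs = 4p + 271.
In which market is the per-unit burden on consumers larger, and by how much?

Market A: pre-tax p* = £48, q* = 109; post-tax q = 99; per-unit burden on consumers = £5.
Market B: pre-tax p* = £18, q* = 343; post-tax q = 337.4; per-unit burden on consumers = £5.6.
Difference: £5 vs £5.6 → market B is larger by £0.6.

Market B, by £0.6.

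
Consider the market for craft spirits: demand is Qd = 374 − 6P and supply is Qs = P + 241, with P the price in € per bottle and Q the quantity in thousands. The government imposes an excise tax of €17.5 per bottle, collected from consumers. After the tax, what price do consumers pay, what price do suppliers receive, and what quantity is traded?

Consumers pay €21.5; suppliers receive €4; quantity = 245.

Without the tax, 374 − 6P = P + 241 gives 7P = 133, so P* = €19 and Q* = 260.
With the tax collected from consumers, demand (in seller-price terms) shifts: Qd = 374 − 6(P + 17.5).
New equilibrium: consumers pay €21.5, suppliers receive €4, Q = 245. (Wedge: Pb − Ps = 17.5.)
The less price-elastic side of the market bears the larger share of a per-unit tax.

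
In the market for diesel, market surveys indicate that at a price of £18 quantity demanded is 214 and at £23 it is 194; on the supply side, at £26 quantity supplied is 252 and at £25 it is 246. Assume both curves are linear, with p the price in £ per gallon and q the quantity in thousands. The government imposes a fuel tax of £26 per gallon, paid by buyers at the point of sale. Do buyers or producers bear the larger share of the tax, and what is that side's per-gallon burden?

Buyers bear the larger share: £15.6 per gallon.

Demand slope: (194 − 214)/(23 − 18) = -4, so qd = 286 − 4p.
Supply slope: (246 − 252)/(25 − 26) = 6, so qs = 6p + 96.
Without the tax, 286 − 4p = 6p + 96 gives 10p = 190, so p* = £19 and q* = 210.
With the tax collected from buyers, demand (in seller-price terms) shifts: qd = 286 − 4(p + 26).
Solving gives q = 147.6 with buyers paying £34.6 and producers receiving £8.6 (the £26 wedge).
Per-gallon burden: buyers £15.6, producers £10.4.
Buyers take the larger share because demand is less price-elastic here (demand slope 4 vs supply slope 6).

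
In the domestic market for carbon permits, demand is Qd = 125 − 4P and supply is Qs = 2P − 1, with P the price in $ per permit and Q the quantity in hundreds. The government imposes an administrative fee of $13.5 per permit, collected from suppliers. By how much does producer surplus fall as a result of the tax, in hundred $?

Before the tax: set 125 − 4P = 2P − 1 → P* = $21, Q* = 41.
With the tax collected from suppliers, supply shifts: Qs = 2(P − 13.5) − 1.
New equilibrium: consumers pay $25.5, suppliers receive $12, Q = 23. (Wedge: Pb − Ps = 13.5.)
ΔPS is the trapezoid between Q = 23 and Q = 41 of height $9: ½ · (41 + 23) · 9 = $288.

Producer surplus falls by $288 hundred.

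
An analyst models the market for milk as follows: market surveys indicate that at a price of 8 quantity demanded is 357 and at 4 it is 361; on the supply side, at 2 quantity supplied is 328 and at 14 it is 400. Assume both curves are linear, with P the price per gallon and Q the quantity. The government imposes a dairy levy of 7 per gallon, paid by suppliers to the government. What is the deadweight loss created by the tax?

Deadweight loss = 21.

Demand slope: (361 − 357)/(4 − 8) = -1, so Qd = 365 − P.
Supply slope: (400 − 328)/(14 − 2) = 6, so Qs = 6P + 316.
Before the tax: set 365 − P = 6P + 316 → P* = 7, Q* = 358.
With the tax collected from suppliers, supply shifts: Qs = 6(P − 7) + 316.
Solving gives Q = 352 with buyers paying 13 and suppliers receiving 6 (the 7 wedge).
Quantity falls by |ΔQ| = |358 − 352| = 6.
DWL = ½ · t · |ΔQ| = ½ · 7 · 6 = 21.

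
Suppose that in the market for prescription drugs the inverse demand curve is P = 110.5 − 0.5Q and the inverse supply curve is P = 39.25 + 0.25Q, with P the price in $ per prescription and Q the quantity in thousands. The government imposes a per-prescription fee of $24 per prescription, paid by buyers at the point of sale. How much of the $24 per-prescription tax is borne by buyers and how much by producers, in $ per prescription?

Inverting to Q(P) form: Qd = 221 − 2P; Qs = 4P − 157.
Without the tax, 221 − 2P = 4P − 157 gives 6P = 378, so P* = $63 and Q* = 95.
With the tax collected from buyers, demand (in seller-price terms) shifts: Qd = 221 − 2(P + 24).
New equilibrium: buyers pay $79, producers receive $55, Q = 63. (Wedge: Pb − Ps = 24.)
Burden on buyers: $16; on producers: $8. (They sum to $24.)
The less price-elastic side of the market bears the larger share of a per-unit tax.

Buyers bear $16 per prescription; producers bear $8 per prescription.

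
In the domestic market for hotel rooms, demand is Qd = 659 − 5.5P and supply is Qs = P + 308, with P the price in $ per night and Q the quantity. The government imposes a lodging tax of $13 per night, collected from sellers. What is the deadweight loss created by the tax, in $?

Before the tax: set 659 − 5.5P = P + 308 → P* = $54, Q* = 362.
With the tax collected from sellers, supply shifts: Qs = (P − 13) + 308.
New equilibrium: buyers pay $56, sellers receive $43, Q = 351. (Wedge: Pb − Ps = 13.)
Quantity falls by |ΔQ| = |362 − 351| = 11.
DWL = ½ · t · |ΔQ| = ½ · 13 · 11 = $71.5.

Deadweight loss = $71.5.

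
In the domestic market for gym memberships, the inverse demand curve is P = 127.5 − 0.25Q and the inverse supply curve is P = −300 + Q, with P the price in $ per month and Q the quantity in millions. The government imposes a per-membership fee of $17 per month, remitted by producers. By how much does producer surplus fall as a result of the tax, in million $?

Producer surplus falls by $4558.72 million.

Inverting to Q(P) form: Qd = 510 − 4P; Qs = P + 300.
Before the tax: set 510 − 4P = P + 300 → P* = $42, Q* = 342.
With the tax collected from producers, supply shifts: Qs = (P − 17) + 300.
Solving gives Q = 328.4 with consumers paying $45.4 and producers receiving $28.4 (the $17 wedge).
ΔPS is the trapezoid between Q = 328.4 and Q = 342 of height $13.6: ½ · (342 + 328.4) · 13.6 = $4558.72.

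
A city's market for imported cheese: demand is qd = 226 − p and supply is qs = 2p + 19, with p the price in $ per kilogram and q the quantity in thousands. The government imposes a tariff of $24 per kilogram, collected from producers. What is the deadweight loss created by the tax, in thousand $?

Deadweight loss = $192 thousand.

Without the tax, 226 − p = 2p + 19 gives 3p = 207, so p* = $69 and q* = 157.
With the tax collected from producers, supply shifts: qs = 2(p − 24) + 19.
New equilibrium: buyers pay $85, producers receive $61, q = 141. (Wedge: pb − ps = 24.)
Quantity falls by |ΔQ| = |157 − 141| = 16.
DWL = ½ · t · |ΔQ| = ½ · 24 · 16 = $192.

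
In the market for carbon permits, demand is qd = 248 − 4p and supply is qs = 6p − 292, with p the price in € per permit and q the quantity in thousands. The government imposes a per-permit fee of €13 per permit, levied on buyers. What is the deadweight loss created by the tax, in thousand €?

Deadweight loss = €202.8 thousand.

Before the tax: set 248 − 4p = 6p − 292 → p* = €54, q* = 32.
With the tax collected from buyers, demand (in seller-price terms) shifts: qd = 248 − 4(p + 13).
New equilibrium: buyers pay €61.8, suppliers receive €48.8, q = 0.8. (Wedge: pb − ps = 13.)
Quantity falls by |ΔQ| = |32 − 0.8| = 31.2.
DWL = ½ · t · |ΔQ| = ½ · 13 · 31.2 = €202.8.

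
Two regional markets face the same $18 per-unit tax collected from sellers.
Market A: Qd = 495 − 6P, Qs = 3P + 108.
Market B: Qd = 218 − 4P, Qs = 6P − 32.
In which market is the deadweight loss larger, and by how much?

Market A: pre-tax P* = $43, Q* = 237; post-tax Q = 201; deadweight loss = $324.
Market B: pre-tax P* = $25, Q* = 118; post-tax Q = 74.8; deadweight loss = $388.8.
Difference: $324 vs $388.8 → market B is larger by $64.8.

Market B, by $64.8.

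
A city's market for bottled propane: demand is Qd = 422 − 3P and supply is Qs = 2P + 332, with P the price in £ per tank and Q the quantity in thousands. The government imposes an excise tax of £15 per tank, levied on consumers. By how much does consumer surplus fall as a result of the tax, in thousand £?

Consumer surplus falls by £2154 thousand.

Without the tax, 422 − 3P = 2P + 332 gives 5P = 90, so P* = £18 and Q* = 368.
With the tax collected from consumers, demand (in seller-price terms) shifts: Qd = 422 − 3(P + 15).
Solving gives Q = 350 with consumers paying £24 and sellers receiving £9 (the £15 wedge).
ΔCS is the trapezoid between Q = 350 and Q = 368 of height £6: ½ · (368 + 350) · 6 = £2154.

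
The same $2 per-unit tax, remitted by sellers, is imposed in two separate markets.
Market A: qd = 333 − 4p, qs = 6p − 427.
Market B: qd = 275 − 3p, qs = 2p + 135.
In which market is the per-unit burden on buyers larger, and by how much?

Market A, by $0.4.

Market A: pre-tax p* = $76, q* = 29; post-tax q = 24.2; per-unit burden on buyers = $1.2.
Market B: pre-tax p* = $28, q* = 191; post-tax q = 188.6; per-unit burden on buyers = $0.8.
Difference: $1.2 vs $0.8 → market A is larger by $0.4.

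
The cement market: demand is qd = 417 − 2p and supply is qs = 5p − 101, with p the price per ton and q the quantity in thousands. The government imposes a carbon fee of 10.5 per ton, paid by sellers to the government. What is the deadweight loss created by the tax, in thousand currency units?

Deadweight loss = 78.75 thousand.

Without the tax, 417 − 2p = 5p − 101 gives 7p = 518, so p* = 74 and q* = 269.
With the tax collected from sellers, supply shifts: qs = 5(p − 10.5) − 101.
New equilibrium: consumers pay 81.5, sellers receive 71, q = 254. (Wedge: pb − ps = 10.5.)
Quantity falls by |ΔQ| = |269 − 254| = 15.
DWL = ½ · t · |ΔQ| = ½ · 10.5 · 15 = 78.75.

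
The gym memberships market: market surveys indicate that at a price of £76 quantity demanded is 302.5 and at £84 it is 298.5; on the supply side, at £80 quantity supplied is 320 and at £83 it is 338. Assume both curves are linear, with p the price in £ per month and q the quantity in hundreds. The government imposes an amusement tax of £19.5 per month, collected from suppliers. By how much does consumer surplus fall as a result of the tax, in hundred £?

Demand slope: (298.5 − 302.5)/(84 − 76) = -0.5, so qd = 340.5 − 0.5p.
Supply slope: (338 − 320)/(83 − 80) = 6, so qs = 6p − 160.
Before the tax: set 340.5 − 0.5p = 6p − 160 → p* = £77, q* = 302.
With the tax collected from suppliers, supply shifts: qs = 6(p − 19.5) − 160.
Solving gives q = 293 with buyers paying £95 and suppliers receiving £75.5 (the £19.5 wedge).
ΔCS is the trapezoid between Q = 293 and Q = 302 of height £18: ½ · (302 + 293) · 18 = £5355.

Consumer surplus falls by £5355 hundred.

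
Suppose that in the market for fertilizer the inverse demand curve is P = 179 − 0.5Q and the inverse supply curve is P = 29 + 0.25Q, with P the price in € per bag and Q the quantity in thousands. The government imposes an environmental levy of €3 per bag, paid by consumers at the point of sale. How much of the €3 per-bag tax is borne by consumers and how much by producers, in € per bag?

Rewrite in direct form: Qd = 358 − 2P and Qs = 4P − 116.
Without the tax, 358 − 2P = 4P − 116 gives 6P = 474, so P* = €79 and Q* = 200.
With the tax collected from consumers, demand (in seller-price terms) shifts: Qd = 358 − 2(P + 3).
Solving gives Q = 196 with consumers paying €81 and producers receiving €78 (the €3 wedge).
Burden on consumers: €2; on producers: €1. (They sum to €3.)

Consumers bear €2 per bag; producers bear €1 per bag.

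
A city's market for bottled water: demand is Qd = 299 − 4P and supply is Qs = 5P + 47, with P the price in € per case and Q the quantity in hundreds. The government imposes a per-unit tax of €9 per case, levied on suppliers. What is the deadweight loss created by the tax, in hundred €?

Before the tax: set 299 − 4P = 5P + 47 → P* = €28, Q* = 187.
With the tax collected from suppliers, supply shifts: Qs = 5(P − 9) + 47.
New equilibrium: consumers pay €33, suppliers receive €24, Q = 167. (Wedge: Pb − Ps = 9.)
Quantity falls by |ΔQ| = |187 − 167| = 20.
DWL = ½ · t · |ΔQ| = ½ · 9 · 20 = €90.

Deadweight loss = €90 hundred.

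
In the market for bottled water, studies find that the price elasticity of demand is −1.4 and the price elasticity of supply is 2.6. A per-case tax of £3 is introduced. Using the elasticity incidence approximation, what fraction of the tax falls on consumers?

Incidence ratio: consumers' share ≈ εs / (εs + |εd|) = 2.6 / (2.6 + 1.4) = 0.65.
Supply is the more elastic side, so consumers bear the larger share.

Consumers' share ≈ 0.65.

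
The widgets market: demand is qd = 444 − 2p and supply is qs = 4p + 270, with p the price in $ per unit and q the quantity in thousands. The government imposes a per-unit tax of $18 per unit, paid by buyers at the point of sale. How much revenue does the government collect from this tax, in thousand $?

Tax revenue = $6516 thousand.

Without the tax, 444 − 2p = 4p + 270 gives 6p = 174, so p* = $29 and q* = 386.
With the tax collected from buyers, demand (in seller-price terms) shifts: qd = 444 − 2(p + 18).
Solving gives q = 362 with buyers paying $41 and producers receiving $23 (the $18 wedge).
Revenue = t · Q = 18 · 362 = $6516.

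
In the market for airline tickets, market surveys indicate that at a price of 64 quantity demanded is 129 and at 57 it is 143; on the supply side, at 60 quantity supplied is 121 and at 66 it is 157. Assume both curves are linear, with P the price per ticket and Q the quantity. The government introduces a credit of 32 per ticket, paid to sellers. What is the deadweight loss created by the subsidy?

Demand slope: (143 − 129)/(57 − 64) = -2, so Qd = 257 − 2P.
Supply slope: (157 − 121)/(66 − 60) = 6, so Qs = 6P − 239.
Before the subsidy: set 257 − 2P = 6P − 239 → P* = 62, Q* = 133.
With a per-unit subsidy paid to sellers, each receives P + 32 per unit sold, so supply becomes Qs = 6(P + 32) − 239.
New equilibrium: buyers pay 38, sellers receive 70, Q = 181. (Wedge: Pb − Ps = −32.)
Quantity rises by |ΔQ| = |133 − 181| = 48.
DWL = ½ · t · |ΔQ| = ½ · 32 · 48 = 768.

Deadweight loss = 768.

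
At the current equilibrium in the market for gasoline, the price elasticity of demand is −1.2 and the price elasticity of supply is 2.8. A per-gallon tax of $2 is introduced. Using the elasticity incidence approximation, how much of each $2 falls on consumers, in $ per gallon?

Consumers bear ≈ $1.4 per gallon.

Incidence ratio: consumers' share ≈ εs / (εs + |εd|) = 2.8 / (2.8 + 1.2) = 0.7.
So consumers bear ≈ 0.7 × $2 = $1.4; producers bear $0.6.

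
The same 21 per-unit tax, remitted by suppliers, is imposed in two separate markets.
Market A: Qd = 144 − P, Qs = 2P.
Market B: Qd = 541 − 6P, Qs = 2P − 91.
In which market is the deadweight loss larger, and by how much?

Market B, by 183.75.

Market A: pre-tax P* = 48, Q* = 96; post-tax Q = 82; deadweight loss = 147.
Market B: pre-tax P* = 79, Q* = 67; post-tax Q = 35.5; deadweight loss = 330.75.
Difference: 147 vs 330.75 → market B is larger by 183.75.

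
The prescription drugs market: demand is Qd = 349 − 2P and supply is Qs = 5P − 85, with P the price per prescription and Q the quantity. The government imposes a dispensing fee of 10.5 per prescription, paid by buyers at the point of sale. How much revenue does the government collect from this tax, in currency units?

Tax revenue = 2205.

Without the tax, 349 − 2P = 5P − 85 gives 7P = 434, so P* = 62 and Q* = 225.
With the tax collected from buyers, demand (in seller-price terms) shifts: Qd = 349 − 2(P + 10.5).
New equilibrium: buyers pay 69.5, suppliers receive 59, Q = 210. (Wedge: Pb − Ps = 10.5.)
Revenue = t · Q = 10.5 · 210 = 2205.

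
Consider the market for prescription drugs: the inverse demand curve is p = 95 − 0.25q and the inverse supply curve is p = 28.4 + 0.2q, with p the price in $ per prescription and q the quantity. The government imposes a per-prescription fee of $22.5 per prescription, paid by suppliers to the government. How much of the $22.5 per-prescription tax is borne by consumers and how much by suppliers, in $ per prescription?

Inverting to q(p) form: qd = 380 − 4p; qs = 5p − 142.
Before the tax: set 380 − 4p = 5p − 142 → p* = $58, q* = 148.
With the tax collected from suppliers, supply shifts: qs = 5(p − 22.5) − 142.
Solving gives q = 98 with consumers paying $70.5 and suppliers receiving $48 (the $22.5 wedge).
Burden on consumers: $12.5; on suppliers: $10. (They sum to $22.5.)

Consumers bear $12.5 per prescription; suppliers bear $10 per prescription.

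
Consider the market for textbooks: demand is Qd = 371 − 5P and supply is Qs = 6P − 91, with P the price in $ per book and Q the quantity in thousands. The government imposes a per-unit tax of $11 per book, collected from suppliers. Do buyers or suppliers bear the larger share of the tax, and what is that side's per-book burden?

Buyers bear the larger share: $6 per book.

Without the tax, 371 − 5P = 6P − 91 gives 11P = 462, so P* = $42 and Q* = 161.
With the tax collected from suppliers, supply shifts: Qs = 6(P − 11) − 91.
Solving gives Q = 131 with buyers paying $48 and suppliers receiving $37 (the $11 wedge).
Per-book burden: buyers $6, suppliers $5.
Buyers take the larger share because demand is less price-elastic here (demand slope 5 vs supply slope 6).
The less price-elastic side of the market bears the larger share of a per-unit tax.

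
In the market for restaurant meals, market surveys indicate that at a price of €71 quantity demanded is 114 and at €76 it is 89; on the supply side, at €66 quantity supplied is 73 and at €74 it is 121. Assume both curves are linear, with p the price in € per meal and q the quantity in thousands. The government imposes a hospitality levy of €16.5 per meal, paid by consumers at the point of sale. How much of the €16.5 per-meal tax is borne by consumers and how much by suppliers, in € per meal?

Consumers bear €9 per meal; suppliers bear €7.5 per meal.

Demand slope: (89 − 114)/(76 − 71) = -5, so qd = 469 − 5p.
Supply slope: (121 − 73)/(74 − 66) = 6, so qs = 6p − 323.
Before the tax: set 469 − 5p = 6p − 323 → p* = €72, q* = 109.
With the tax collected from consumers, demand (in seller-price terms) shifts: qd = 469 − 5(p + 16.5).
Solving gives q = 64 with consumers paying €81 and suppliers receiving €64.5 (the €16.5 wedge).
Burden on consumers: €9; on suppliers: €7.5. (They sum to €16.5.)
The less price-elastic side of the market bears the larger share of a per-unit tax.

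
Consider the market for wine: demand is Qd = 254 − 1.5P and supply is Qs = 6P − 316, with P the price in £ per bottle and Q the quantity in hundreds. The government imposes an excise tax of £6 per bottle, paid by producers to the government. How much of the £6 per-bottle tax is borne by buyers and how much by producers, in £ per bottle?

Before the tax: set 254 − 1.5P = 6P − 316 → P* = £76, Q* = 140.
With the tax collected from producers, supply shifts: Qs = 6(P − 6) − 316.
New equilibrium: buyers pay £80.8, producers receive £74.8, Q = 132.8. (Wedge: Pb − Ps = 6.)
Burden on buyers: £4.8; on producers: £1.2. (They sum to £6.)

Buyers bear £4.8 per bottle; producers bear £1.2 per bottle.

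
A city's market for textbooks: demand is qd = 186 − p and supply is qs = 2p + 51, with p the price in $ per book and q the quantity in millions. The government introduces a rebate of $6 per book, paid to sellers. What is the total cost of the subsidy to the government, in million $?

Before the subsidy: set 186 − p = 2p + 51 → p* = $45, q* = 141.
With a per-unit subsidy paid to sellers, each receives p + 6 per unit sold, so supply becomes qs = 2(p + 6) + 51.
New equilibrium: buyers pay $41, sellers receive $47, q = 145. (Wedge: pb − ps = −6.)
Outlay = t · Q = 6 · 145 = $870.

Government outlay = $870 million.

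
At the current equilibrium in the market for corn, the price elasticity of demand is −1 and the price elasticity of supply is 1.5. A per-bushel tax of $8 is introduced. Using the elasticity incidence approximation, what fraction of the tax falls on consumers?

Consumers' share ≈ 0.6.

Incidence ratio: consumers' share ≈ εs / (εs + |εd|) = 1.5 / (1.5 + 1) = 0.6.
Supply is the more elastic side, so consumers bear the larger share.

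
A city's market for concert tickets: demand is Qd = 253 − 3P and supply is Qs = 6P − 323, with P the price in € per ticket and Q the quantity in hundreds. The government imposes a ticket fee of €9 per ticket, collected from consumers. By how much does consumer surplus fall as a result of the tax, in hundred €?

Without the tax, 253 − 3P = 6P − 323 gives 9P = 576, so P* = €64 and Q* = 61.
With the tax collected from consumers, demand (in seller-price terms) shifts: Qd = 253 − 3(P + 9).
New equilibrium: consumers pay €70, sellers receive €61, Q = 43. (Wedge: Pb − Ps = 9.)
ΔCS is the trapezoid between Q = 43 and Q = 61 of height €6: ½ · (61 + 43) · 6 = €312.

Consumer surplus falls by €312 hundred.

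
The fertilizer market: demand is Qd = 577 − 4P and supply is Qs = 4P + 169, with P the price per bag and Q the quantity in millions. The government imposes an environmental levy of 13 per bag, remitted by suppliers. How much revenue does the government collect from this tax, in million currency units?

Tax revenue = 4511 million.

Before the tax: set 577 − 4P = 4P + 169 → P* = 51, Q* = 373.
With the tax collected from suppliers, supply shifts: Qs = 4(P − 13) + 169.
New equilibrium: buyers pay 57.5, suppliers receive 44.5, Q = 347. (Wedge: Pb − Ps = 13.)
Revenue = t · Q = 13 · 347 = 4511.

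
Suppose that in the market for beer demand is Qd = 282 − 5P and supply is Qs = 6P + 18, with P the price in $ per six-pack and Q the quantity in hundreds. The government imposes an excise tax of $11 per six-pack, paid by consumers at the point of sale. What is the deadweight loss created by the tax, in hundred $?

Deadweight loss = $165 hundred.

Without the tax, 282 − 5P = 6P + 18 gives 11P = 264, so P* = $24 and Q* = 162.
With the tax collected from consumers, demand (in seller-price terms) shifts: Qd = 282 − 5(P + 11).
Solving gives Q = 132 with consumers paying $30 and suppliers receiving $19 (the $11 wedge).
Quantity falls by |ΔQ| = |162 − 132| = 30.
DWL = ½ · t · |ΔQ| = ½ · 11 · 30 = $165.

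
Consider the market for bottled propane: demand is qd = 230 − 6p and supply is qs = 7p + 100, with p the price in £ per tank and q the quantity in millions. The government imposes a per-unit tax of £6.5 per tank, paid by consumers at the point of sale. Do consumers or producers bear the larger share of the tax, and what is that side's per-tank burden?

Before the tax: set 230 − 6p = 7p + 100 → p* = £10, q* = 170.
With the tax collected from consumers, demand (in seller-price terms) shifts: qd = 230 − 6(p + 6.5).
Solving gives q = 149 with consumers paying £13.5 and producers receiving £7 (the £6.5 wedge).
Per-tank burden: consumers £3.5, producers £3.
Consumers take the larger share because demand is less price-elastic here (demand slope 6 vs supply slope 7).
The less price-elastic side of the market bears the larger share of a per-unit tax.

Consumers bear the larger share: £3.5 per tank.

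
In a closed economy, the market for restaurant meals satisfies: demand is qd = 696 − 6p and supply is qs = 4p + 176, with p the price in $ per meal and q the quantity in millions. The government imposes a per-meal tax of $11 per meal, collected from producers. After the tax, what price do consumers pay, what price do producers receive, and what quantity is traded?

Without the tax, 696 − 6p = 4p + 176 gives 10p = 520, so p* = $52 and q* = 384.
With the tax collected from producers, supply shifts: qs = 4(p − 11) + 176.
Solving gives q = 357.6 with consumers paying $56.4 and producers receiving $45.4 (the $11 wedge).
The less price-elastic side of the market bears the larger share of a per-unit tax.

Consumers pay $56.4; producers receive $45.4; quantity = 357.6.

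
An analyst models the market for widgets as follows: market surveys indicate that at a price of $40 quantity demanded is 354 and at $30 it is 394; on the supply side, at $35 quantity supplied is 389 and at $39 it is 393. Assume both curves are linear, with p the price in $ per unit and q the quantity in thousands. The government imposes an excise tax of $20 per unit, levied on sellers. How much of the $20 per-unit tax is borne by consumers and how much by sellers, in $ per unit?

Consumers bear $4 per unit; sellers bear $16 per unit.

Demand slope: (394 − 354)/(30 − 40) = -4, so qd = 514 − 4p.
Supply slope: (393 − 389)/(39 − 35) = 1, so qs = p + 354.
Without the tax, 514 − 4p = p + 354 gives 5p = 160, so p* = $32 and q* = 386.
With the tax collected from sellers, supply shifts: qs = (p − 20) + 354.
New equilibrium: consumers pay $36, sellers receive $16, q = 370. (Wedge: pb − ps = 20.)
Burden on consumers: $4; on sellers: $16. (They sum to $20.)
The less price-elastic side of the market bears the larger share of a per-unit tax.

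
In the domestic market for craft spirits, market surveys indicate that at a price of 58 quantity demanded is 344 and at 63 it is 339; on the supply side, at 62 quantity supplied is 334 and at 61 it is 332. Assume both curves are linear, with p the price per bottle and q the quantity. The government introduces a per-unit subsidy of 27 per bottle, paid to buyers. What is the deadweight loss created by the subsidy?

Deadweight loss = 243.

Demand slope: (339 − 344)/(63 − 58) = -1, so qd = 402 − p.
Supply slope: (332 − 334)/(61 − 62) = 2, so qs = 2p + 210.
Before the subsidy: set 402 − p = 2p + 210 → p* = 64, q* = 338.
With a per-unit subsidy paid to buyers, each effectively pays p − 27, so demand becomes qd = 402 − (p − 27).
New equilibrium: buyers pay 46, suppliers receive 73, q = 356. (Wedge: pb − ps = −27.)
Quantity rises by |ΔQ| = |338 − 356| = 18.
DWL = ½ · t · |ΔQ| = ½ · 27 · 18 = 243.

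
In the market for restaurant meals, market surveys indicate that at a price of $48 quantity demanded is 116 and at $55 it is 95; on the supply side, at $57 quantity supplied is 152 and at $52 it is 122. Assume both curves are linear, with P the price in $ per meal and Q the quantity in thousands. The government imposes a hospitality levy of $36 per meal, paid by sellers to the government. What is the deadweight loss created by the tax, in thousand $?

Deadweight loss = $1296 thousand.

Demand slope: (95 − 116)/(55 − 48) = -3, so Qd = 260 − 3P.
Supply slope: (122 − 152)/(52 − 57) = 6, so Qs = 6P − 190.
Without the tax, 260 − 3P = 6P − 190 gives 9P = 450, so P* = $50 and Q* = 110.
With the tax collected from sellers, supply shifts: Qs = 6(P − 36) − 190.
New equilibrium: buyers pay $74, sellers receive $38, Q = 38. (Wedge: Pb − Ps = 36.)
Quantity falls by |ΔQ| = |110 − 38| = 72.
DWL = ½ · t · |ΔQ| = ½ · 36 · 72 = $1296.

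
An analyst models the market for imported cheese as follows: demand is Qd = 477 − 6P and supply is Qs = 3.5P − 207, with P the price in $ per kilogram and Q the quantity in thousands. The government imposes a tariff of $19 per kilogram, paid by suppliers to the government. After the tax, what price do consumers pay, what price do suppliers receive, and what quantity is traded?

Consumers pay $79; suppliers receive $60; quantity = 3.

Before the tax: set 477 − 6P = 3.5P − 207 → P* = $72, Q* = 45.
With the tax collected from suppliers, supply shifts: Qs = 3.5(P − 19) − 207.
New equilibrium: consumers pay $79, suppliers receive $60, Q = 3. (Wedge: Pb − Ps = 19.)
The less price-elastic side of the market bears the larger share of a per-unit tax.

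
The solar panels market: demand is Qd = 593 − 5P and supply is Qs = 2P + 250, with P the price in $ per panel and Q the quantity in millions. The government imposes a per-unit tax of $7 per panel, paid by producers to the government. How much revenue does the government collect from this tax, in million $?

Tax revenue = $2366 million.

Before the tax: set 593 − 5P = 2P + 250 → P* = $49, Q* = 348.
With the tax collected from producers, supply shifts: Qs = 2(P − 7) + 250.
New equilibrium: consumers pay $51, producers receive $44, Q = 338. (Wedge: Pb − Ps = 7.)
Revenue = t · Q = 7 · 338 = $2366.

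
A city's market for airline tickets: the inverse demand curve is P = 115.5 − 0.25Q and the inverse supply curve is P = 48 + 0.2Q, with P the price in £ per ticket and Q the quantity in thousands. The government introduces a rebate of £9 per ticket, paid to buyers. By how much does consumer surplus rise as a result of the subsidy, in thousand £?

Rewrite in direct form: Qd = 462 − 4P and Qs = 5P − 240.
Before the subsidy: set 462 − 4P = 5P − 240 → P* = £78, Q* = 150.
With a per-unit subsidy paid to buyers, each effectively pays P − 9, so demand becomes Qd = 462 − 4(P − 9).
Solving gives Q = 170 with buyers paying £73 and sellers receiving £82 (the £9 wedge).
ΔCS is the trapezoid between Q = 170 and Q = 150 of height £5: ½ · (150 + 170) · 5 = £800.

Consumer surplus rises by £800 thousand.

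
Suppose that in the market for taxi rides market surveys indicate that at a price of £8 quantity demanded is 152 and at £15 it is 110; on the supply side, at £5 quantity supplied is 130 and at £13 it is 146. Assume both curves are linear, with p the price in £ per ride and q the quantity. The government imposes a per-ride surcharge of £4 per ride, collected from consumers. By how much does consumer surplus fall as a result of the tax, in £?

Demand slope: (110 − 152)/(15 − 8) = -6, so qd = 200 − 6p.
Supply slope: (146 − 130)/(13 − 5) = 2, so qs = 2p + 120.
Without the tax, 200 − 6p = 2p + 120 gives 8p = 80, so p* = £10 and q* = 140.
With the tax collected from consumers, demand (in seller-price terms) shifts: qd = 200 − 6(p + 4).
New equilibrium: consumers pay £11, suppliers receive £7, q = 134. (Wedge: pb − ps = 4.)
ΔCS is the trapezoid between Q = 134 and Q = 140 of height £1: ½ · (140 + 134) · 1 = £137.

Consumer surplus falls by £137.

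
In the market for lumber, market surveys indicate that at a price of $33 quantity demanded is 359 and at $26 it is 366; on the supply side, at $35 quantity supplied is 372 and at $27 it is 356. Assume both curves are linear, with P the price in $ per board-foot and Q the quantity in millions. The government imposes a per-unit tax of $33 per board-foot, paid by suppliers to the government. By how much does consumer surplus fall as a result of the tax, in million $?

Consumer surplus falls by $7722 million.

Demand slope: (366 − 359)/(26 − 33) = -1, so Qd = 392 − P.
Supply slope: (356 − 372)/(27 − 35) = 2, so Qs = 2P + 302.
Before the tax: set 392 − P = 2P + 302 → P* = $30, Q* = 362.
With the tax collected from suppliers, supply shifts: Qs = 2(P − 33) + 302.
Solving gives Q = 340 with buyers paying $52 and suppliers receiving $19 (the $33 wedge).
ΔCS is the trapezoid between Q = 340 and Q = 362 of height $22: ½ · (362 + 340) · 22 = $7722.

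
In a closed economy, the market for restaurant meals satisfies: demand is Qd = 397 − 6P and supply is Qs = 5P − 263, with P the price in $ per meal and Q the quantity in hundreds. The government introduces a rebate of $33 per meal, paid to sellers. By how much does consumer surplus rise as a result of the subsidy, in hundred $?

Consumer surplus rises by $1230 hundred.

Without the subsidy, 397 − 6P = 5P − 263 gives 11P = 660, so P* = $60 and Q* = 37.
With a per-unit subsidy paid to sellers, each receives P + 33 per unit sold, so supply becomes Qs = 5(P + 33) − 263.
Solving gives Q = 127 with buyers paying $45 and sellers receiving $78 (the $33 wedge).
ΔCS is the trapezoid between Q = 127 and Q = 37 of height $15: ½ · (37 + 127) · 15 = $1230.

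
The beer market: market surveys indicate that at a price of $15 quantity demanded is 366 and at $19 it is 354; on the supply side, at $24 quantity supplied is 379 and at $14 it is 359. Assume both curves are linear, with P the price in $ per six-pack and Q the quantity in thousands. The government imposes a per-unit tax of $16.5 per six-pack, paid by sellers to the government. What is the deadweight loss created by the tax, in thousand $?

Deadweight loss = $163.35 thousand.

Demand slope: (354 − 366)/(19 − 15) = -3, so Qd = 411 − 3P.
Supply slope: (359 − 379)/(14 − 24) = 2, so Qs = 2P + 331.
Without the tax, 411 − 3P = 2P + 331 gives 5P = 80, so P* = $16 and Q* = 363.
With the tax collected from sellers, supply shifts: Qs = 2(P − 16.5) + 331.
Solving gives Q = 343.2 with buyers paying $22.6 and sellers receiving $6.1 (the $16.5 wedge).
Quantity falls by |ΔQ| = |363 − 343.2| = 19.8.
DWL = ½ · t · |ΔQ| = ½ · 16.5 · 19.8 = $163.35.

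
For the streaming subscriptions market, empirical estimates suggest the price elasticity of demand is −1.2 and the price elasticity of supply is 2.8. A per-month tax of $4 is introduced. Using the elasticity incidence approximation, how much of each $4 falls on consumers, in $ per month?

Consumers bear ≈ $2.8 per month.

Incidence ratio: consumers' share ≈ εs / (εs + |εd|) = 2.8 / (2.8 + 1.2) = 0.7.
So consumers bear ≈ 0.7 × $4 = $2.8; producers bear $1.2.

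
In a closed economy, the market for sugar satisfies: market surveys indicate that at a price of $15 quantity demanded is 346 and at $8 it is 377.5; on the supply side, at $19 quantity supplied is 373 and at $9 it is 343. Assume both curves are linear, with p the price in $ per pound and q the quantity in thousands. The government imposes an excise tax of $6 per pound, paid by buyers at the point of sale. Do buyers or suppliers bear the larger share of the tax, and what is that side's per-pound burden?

Demand slope: (377.5 − 346)/(8 − 15) = -4.5, so qd = 413.5 − 4.5p.
Supply slope: (343 − 373)/(9 − 19) = 3, so qs = 3p + 316.
Before the tax: set 413.5 − 4.5p = 3p + 316 → p* = $13, q* = 355.
With the tax collected from buyers, demand (in seller-price terms) shifts: qd = 413.5 − 4.5(p + 6).
Solving gives q = 344.2 with buyers paying $15.4 and suppliers receiving $9.4 (the $6 wedge).
Per-pound burden: buyers $2.4, suppliers $3.6.
Suppliers take the larger share because supply is less price-elastic here (demand slope 4.5 vs supply slope 3).
The less price-elastic side of the market bears the larger share of a per-unit tax.

Suppliers bear the larger share: $3.6 per pound.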